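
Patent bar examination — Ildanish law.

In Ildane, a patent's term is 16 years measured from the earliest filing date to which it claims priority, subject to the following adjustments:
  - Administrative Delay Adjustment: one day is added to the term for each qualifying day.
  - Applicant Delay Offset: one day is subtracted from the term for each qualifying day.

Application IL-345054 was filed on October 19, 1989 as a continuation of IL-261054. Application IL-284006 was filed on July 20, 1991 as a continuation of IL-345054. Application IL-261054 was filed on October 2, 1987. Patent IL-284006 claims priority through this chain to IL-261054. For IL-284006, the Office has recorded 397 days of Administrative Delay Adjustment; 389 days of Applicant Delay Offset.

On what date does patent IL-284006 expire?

2003-10-10

Earliest priority filing: 2 October 1987.
Base term: 2 October 1987 + 16 years → 2 October 2003.
Administrative Delay Adjustment: +397 days → 2 November 2004.
Applicant Delay Offset: −389 days → 10 October 2003.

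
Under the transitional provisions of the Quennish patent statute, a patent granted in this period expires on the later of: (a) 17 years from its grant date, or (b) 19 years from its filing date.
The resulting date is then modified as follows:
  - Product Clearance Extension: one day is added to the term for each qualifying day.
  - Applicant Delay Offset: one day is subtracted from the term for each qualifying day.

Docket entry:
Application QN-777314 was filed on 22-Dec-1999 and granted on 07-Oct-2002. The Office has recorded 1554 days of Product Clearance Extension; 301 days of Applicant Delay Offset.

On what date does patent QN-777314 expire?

March 13, 2023

(a) grant + 17 years → 7 October 2019.
(b) filing + 19 years → 22 December 2018.
Later of the two: 7 October 2019.
Product Clearance Extension: +1554 days → 8 January 2024.
Applicant Delay Offset: −301 days → 13 March 2023.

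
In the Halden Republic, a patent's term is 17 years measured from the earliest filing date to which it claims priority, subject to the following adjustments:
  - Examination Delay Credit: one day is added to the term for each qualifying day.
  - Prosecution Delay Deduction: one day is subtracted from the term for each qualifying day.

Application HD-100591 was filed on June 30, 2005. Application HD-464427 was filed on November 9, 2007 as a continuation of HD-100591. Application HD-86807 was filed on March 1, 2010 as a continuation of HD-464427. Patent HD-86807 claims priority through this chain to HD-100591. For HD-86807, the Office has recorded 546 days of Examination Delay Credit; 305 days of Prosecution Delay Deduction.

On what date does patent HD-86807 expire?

Earliest priority filing: 30 June 2005.
Base term: 30 June 2005 + 17 years → 30 June 2022.
Examination Delay Credit: +546 days → 28 December 2023.
Prosecution Delay Deduction: −305 days → 26 February 2023.

February 26, 2023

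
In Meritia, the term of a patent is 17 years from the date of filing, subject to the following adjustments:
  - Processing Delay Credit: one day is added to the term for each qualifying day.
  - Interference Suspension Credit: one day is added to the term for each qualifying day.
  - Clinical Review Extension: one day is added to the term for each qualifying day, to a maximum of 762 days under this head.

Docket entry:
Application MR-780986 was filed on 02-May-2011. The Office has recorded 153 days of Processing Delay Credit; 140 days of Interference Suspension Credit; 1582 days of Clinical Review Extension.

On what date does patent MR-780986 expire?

Base term: filing date + 17 years → 2 May 2028.
Processing Delay Credit: +153 days → 2 October 2028.
Interference Suspension Credit: +140 days → 19 February 2029.
Clinical Review Extension: 1582 days claimed exceeds the 762-day cap, so +762 days → 23 March 2031.

March 23, 2031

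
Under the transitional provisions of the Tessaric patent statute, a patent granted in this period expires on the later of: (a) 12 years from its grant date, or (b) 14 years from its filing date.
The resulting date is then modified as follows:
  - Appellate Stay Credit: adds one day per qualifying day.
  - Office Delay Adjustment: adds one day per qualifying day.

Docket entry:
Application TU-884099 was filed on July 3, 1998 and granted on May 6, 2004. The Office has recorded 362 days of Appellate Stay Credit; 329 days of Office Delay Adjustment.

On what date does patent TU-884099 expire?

(a) grant + 12 years → 6 May 2016.
(b) filing + 14 years → 3 July 2012.
Later of the two: 6 May 2016.
Appellate Stay Credit: +362 days → 3 May 2017.
Office Delay Adjustment: +329 days → 28 March 2018.

2018-03-28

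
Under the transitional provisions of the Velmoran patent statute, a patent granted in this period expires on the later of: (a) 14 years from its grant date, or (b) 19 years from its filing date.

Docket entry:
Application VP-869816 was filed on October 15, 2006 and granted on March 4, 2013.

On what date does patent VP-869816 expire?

(a) grant + 14 years → 4 March 2027.
(b) filing + 19 years → 15 October 2025.
Later of the two: 4 March 2027.

2027-03-04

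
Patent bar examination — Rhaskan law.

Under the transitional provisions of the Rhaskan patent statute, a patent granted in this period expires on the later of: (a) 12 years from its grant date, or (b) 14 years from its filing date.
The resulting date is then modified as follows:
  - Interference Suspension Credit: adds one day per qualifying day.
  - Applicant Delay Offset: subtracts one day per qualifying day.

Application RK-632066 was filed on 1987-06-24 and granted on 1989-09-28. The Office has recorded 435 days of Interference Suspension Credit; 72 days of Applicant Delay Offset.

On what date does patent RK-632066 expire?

(a) grant + 12 years → 28 September 2001.
(b) filing + 14 years → 24 June 2001.
Later of the two: 28 September 2001.
Interference Suspension Credit: +435 days → 7 December 2002.
Applicant Delay Offset: −72 days → 26 September 2002.

September 26, 2002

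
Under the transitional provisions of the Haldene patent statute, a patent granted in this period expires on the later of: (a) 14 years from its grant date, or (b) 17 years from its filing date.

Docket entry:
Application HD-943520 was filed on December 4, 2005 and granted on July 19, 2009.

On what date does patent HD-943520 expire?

(a) grant + 14 years → 19 July 2023.
(b) filing + 17 years → 4 December 2022.
Later of the two: 19 July 2023.

July 19, 2023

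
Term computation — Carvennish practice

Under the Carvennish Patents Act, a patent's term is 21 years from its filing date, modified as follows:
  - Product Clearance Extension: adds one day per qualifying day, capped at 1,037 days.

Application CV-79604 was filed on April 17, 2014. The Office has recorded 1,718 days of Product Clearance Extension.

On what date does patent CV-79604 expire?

2038-02-17

Base term: filing date + 21 years → 17 April 2035.
Product Clearance Extension: 1718 days claimed exceeds the 1037-day cap, so +1037 days → 17 February 2038.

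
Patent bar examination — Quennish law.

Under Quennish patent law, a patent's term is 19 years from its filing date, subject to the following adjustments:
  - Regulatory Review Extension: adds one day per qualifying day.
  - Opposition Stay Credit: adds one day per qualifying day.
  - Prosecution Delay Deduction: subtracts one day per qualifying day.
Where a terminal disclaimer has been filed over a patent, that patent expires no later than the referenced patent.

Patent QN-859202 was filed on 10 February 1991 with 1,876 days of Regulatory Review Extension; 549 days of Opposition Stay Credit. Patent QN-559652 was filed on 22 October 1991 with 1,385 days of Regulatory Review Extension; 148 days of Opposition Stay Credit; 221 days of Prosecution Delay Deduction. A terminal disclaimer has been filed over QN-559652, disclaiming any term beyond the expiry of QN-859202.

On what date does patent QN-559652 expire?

2014-05-26

Natural term of QN-559652:
  Base: filing + 19 years → 22 October 2010.
  Regulatory Review Extension: +1385 days → 7 August 2014.
  Opposition Stay Credit: +148 days → 2 January 2015.
  Prosecution Delay Deduction: −221 days → 26 May 2014.
Expiry of referenced patent QN-859202:
  Base: filing + 19 years → 10 February 2010.
  Regulatory Review Extension: +1876 days → 1 April 2015.
  Opposition Stay Credit: +549 days → 1 October 2016.
Terminal disclaimer: QN-559652 expires on the earlier of 26 May 2014 and 1 October 2016.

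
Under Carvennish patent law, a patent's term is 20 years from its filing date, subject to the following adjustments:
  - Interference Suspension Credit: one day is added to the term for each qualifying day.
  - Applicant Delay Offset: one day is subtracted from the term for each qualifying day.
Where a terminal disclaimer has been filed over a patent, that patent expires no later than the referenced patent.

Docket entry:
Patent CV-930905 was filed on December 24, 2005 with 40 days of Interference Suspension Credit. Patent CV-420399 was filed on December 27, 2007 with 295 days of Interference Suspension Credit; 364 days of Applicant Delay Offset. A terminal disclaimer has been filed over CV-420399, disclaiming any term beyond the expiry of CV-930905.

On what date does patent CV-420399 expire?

February 2, 2026

Natural term of CV-420399:
  Base: filing + 20 years → 27 December 2027.
  Interference Suspension Credit: +295 days → 17 October 2028.
  Applicant Delay Offset: −364 days → 19 October 2027.
Expiry of referenced patent CV-930905:
  Base: filing + 20 years → 24 December 2025.
  Interference Suspension Credit: +40 days → 2 February 2026.
Terminal disclaimer: CV-420399 expires on the earlier of 19 October 2027 and 2 February 2026.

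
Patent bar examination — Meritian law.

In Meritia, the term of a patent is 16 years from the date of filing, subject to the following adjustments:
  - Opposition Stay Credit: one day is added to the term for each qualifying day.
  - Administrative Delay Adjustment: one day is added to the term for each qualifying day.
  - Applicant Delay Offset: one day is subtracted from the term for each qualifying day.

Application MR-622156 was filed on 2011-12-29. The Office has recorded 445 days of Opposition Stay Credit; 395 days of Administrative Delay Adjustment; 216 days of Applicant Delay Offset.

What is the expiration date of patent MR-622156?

Base term: filing date + 16 years → 29 December 2027.
Opposition Stay Credit: +445 days → 18 March 2029.
Administrative Delay Adjustment: +395 days → 17 April 2030.
Applicant Delay Offset: −216 days → 13 September 2029.

September 13, 2029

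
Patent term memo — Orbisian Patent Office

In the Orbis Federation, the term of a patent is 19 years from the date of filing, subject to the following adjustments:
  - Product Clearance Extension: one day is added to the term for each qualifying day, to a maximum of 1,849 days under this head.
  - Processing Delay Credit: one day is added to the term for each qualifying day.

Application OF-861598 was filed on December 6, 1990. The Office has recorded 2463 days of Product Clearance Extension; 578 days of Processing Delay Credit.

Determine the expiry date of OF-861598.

July 29, 2016

Base term: filing date + 19 years → 6 December 2009.
Product Clearance Extension: 2463 days claimed exceeds the 1849-day cap, so +1849 days → 29 December 2014.
Processing Delay Credit: +578 days → 29 July 2016.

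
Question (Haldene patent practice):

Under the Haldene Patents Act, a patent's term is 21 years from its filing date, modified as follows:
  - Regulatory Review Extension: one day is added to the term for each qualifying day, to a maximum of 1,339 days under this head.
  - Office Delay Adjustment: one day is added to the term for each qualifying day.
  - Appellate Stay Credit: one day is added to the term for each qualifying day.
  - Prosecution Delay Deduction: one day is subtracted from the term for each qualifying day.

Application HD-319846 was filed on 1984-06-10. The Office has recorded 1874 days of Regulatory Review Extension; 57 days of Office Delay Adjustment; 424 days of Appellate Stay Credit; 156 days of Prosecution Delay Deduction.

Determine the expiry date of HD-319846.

2009-12-30

Base term: filing date + 21 years → 10 June 2005.
Regulatory Review Extension: 1874 days claimed exceeds the 1339-day cap, so +1339 days → 8 February 2009.
Office Delay Adjustment: +57 days → 6 April 2009.
Appellate Stay Credit: +424 days → 4 June 2010.
Prosecution Delay Deduction: −156 days → 30 December 2009.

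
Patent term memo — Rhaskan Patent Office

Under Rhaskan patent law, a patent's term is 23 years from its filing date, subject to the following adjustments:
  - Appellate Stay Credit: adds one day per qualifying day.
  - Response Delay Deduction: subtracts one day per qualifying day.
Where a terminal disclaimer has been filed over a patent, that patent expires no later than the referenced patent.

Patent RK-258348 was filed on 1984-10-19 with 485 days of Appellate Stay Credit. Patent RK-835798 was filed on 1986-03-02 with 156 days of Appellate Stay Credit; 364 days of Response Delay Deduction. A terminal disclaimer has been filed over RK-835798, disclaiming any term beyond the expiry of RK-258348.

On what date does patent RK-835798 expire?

August 6, 2008

Natural term of RK-835798:
  Base: filing + 23 years → 2 March 2009.
  Appellate Stay Credit: +156 days → 5 August 2009.
  Response Delay Deduction: −364 days → 6 August 2008.
Expiry of referenced patent RK-258348:
  Base: filing + 23 years → 19 October 2007.
  Appellate Stay Credit: +485 days → 15 February 2009.
Terminal disclaimer: RK-835798 expires on the earlier of 6 August 2008 and 15 February 2009.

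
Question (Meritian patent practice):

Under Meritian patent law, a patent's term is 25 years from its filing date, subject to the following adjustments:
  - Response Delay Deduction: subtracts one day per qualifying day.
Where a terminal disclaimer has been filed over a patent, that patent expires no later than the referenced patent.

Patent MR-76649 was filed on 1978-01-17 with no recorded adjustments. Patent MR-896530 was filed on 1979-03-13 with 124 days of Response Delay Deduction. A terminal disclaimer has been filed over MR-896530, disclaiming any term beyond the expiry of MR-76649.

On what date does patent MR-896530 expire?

January 17, 2003

Natural term of MR-896530:
  Base: filing + 25 years → 13 March 2004.
  Response Delay Deduction: −124 days → 10 November 2003.
Expiry of referenced patent MR-76649:
  Base: filing + 25 years → 17 January 2003.
Terminal disclaimer: MR-896530 expires on the earlier of 10 November 2003 and 17 January 2003.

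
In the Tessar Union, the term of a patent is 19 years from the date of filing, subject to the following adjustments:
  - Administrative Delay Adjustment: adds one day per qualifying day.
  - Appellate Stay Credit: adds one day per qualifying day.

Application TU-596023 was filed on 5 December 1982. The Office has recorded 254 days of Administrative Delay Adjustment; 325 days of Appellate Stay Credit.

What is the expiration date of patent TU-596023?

2003-07-07

Base term: filing date + 19 years → 5 December 2001.
Administrative Delay Adjustment: +254 days → 16 August 2002.
Appellate Stay Credit: +325 days → 7 July 2003.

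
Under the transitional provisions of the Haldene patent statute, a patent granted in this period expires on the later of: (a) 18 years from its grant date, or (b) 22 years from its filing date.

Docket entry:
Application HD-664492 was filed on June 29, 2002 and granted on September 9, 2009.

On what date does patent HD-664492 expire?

2027-09-09

(a) grant + 18 years → 9 September 2027.
(b) filing + 22 years → 29 June 2024.
Later of the two: 9 September 2027.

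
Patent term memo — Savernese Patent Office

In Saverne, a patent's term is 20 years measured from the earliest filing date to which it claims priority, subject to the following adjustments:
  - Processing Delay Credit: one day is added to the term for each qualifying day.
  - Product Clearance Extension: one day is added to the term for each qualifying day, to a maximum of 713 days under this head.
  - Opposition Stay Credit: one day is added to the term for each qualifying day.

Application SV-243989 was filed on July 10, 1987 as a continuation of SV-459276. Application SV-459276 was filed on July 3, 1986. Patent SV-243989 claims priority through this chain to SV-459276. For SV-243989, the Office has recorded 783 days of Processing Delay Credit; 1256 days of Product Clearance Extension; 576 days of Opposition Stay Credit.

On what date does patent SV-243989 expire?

Earliest priority filing: 3 July 1986.
Base term: 3 July 1986 + 20 years → 3 July 2006.
Processing Delay Credit: +783 days → 24 August 2008.
Product Clearance Extension: 1256 days claimed exceeds the 713-day cap, so +713 days → 7 August 2010.
Opposition Stay Credit: +576 days → 5 March 2012.

March 5, 2012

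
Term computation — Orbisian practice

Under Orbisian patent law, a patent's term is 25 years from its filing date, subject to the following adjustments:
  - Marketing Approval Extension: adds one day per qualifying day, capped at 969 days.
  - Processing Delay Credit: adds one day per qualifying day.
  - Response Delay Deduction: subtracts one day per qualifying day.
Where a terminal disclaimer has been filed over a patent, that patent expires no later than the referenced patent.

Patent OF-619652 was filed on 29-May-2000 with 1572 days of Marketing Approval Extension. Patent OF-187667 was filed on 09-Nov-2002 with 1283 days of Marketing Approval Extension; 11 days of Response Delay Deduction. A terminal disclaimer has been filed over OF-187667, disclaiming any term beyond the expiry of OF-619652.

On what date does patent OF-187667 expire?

Natural term of OF-187667:
  Base: filing + 25 years → 9 November 2027.
  Marketing Approval Extension: 1283 days claimed exceeds the 969-day cap, so +969 days → 5 July 2030.
  Response Delay Deduction: −11 days → 24 June 2030.
Expiry of referenced patent OF-619652:
  Base: filing + 25 years → 29 May 2025.
  Marketing Approval Extension: 1572 days claimed exceeds the 969-day cap, so +969 days → 23 January 2028.
Terminal disclaimer: OF-187667 expires on the earlier of 24 June 2030 and 23 January 2028.

2028-01-23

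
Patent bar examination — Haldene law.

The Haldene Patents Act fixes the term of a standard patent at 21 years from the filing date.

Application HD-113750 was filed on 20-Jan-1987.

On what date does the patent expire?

Filing date + 21 years → 20 January 2008.

2008-01-20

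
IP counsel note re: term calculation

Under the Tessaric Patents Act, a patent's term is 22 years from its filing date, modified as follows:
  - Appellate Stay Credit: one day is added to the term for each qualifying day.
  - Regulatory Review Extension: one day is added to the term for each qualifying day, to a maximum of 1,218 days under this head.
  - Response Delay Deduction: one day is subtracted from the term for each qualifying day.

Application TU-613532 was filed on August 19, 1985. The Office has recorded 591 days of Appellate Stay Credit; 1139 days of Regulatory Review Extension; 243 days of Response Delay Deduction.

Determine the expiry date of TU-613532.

2011-09-14

Base term: filing date + 22 years → 19 August 2007.
Appellate Stay Credit: +591 days → 1 April 2009.
Regulatory Review Extension: 1139 days (within the 1218-day cap) → +1139 days → 14 May 2012.
Response Delay Deduction: −243 days → 14 September 2011.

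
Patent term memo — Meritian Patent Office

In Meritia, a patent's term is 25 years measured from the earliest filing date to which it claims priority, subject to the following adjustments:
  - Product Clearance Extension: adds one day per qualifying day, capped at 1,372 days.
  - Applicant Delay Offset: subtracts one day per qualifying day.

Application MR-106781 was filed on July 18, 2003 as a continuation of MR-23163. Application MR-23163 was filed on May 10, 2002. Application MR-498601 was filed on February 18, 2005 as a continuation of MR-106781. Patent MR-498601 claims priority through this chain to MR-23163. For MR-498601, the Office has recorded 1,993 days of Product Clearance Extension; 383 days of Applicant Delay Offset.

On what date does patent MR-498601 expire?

Earliest priority filing: 10 May 2002.
Base term: 10 May 2002 + 25 years → 10 May 2027.
Product Clearance Extension: 1993 days claimed exceeds the 1372-day cap, so +1372 days → 10 February 2031.
Applicant Delay Offset: −383 days → 23 January 2030.

January 23, 2030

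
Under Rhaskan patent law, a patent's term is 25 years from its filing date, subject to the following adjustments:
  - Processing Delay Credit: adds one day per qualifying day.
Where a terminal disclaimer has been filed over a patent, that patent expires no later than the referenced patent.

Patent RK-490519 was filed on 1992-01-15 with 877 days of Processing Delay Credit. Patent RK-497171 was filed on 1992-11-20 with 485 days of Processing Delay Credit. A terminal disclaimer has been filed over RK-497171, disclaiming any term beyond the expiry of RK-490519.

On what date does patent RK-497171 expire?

Natural term of RK-497171:
  Base: filing + 25 years → 20 November 2017.
  Processing Delay Credit: +485 days → 20 March 2019.
Expiry of referenced patent RK-490519:
  Base: filing + 25 years → 15 January 2017.
  Processing Delay Credit: +877 days → 11 June 2019.
Terminal disclaimer: RK-497171 expires on the earlier of 20 March 2019 and 11 June 2019.

2019-03-20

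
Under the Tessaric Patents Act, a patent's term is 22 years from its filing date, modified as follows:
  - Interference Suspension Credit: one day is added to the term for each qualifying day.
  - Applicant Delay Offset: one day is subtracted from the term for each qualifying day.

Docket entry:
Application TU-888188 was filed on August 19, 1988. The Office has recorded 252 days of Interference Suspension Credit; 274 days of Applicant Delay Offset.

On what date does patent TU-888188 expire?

2010-07-28

Base term: filing date + 22 years → 19 August 2010.
Interference Suspension Credit: +252 days → 28 April 2011.
Applicant Delay Offset: −274 days → 28 July 2010.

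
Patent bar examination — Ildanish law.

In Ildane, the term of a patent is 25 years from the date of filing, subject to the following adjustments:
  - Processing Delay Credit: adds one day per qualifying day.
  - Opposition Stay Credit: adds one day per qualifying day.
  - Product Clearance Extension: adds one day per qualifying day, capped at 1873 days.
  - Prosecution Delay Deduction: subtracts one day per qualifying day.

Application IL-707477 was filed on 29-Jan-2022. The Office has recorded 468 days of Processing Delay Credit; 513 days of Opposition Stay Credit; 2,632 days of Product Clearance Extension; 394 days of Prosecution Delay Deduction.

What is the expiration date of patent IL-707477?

October 24, 2053

Base term: filing date + 25 years → 29 January 2047.
Processing Delay Credit: +468 days → 11 May 2048.
Opposition Stay Credit: +513 days → 6 October 2049.
Product Clearance Extension: 2632 days claimed exceeds the 1873-day cap, so +1873 days → 22 November 2054.
Prosecution Delay Deduction: −394 days → 24 October 2053.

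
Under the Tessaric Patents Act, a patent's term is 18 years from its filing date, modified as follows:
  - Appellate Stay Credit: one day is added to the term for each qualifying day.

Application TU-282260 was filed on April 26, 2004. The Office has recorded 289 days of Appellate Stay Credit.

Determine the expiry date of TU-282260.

2023-02-09

Base term: filing date + 18 years → 26 April 2022.
Appellate Stay Credit: +289 days → 9 February 2023.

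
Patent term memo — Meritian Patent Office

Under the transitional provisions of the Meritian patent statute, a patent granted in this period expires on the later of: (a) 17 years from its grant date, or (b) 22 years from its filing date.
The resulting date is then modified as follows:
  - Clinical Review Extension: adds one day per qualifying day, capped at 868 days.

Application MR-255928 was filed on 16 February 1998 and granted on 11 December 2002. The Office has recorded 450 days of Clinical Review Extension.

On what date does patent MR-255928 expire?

May 11, 2021

(a) grant + 17 years → 11 December 2019.
(b) filing + 22 years → 16 February 2020.
Later of the two: 16 February 2020.
Clinical Review Extension: 450 days (within the 868-day cap) → +450 days → 11 May 2021.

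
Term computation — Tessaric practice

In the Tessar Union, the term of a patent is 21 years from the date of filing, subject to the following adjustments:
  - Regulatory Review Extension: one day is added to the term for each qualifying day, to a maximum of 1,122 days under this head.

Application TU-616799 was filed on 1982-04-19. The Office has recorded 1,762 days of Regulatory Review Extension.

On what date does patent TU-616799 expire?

Base term: filing date + 21 years → 19 April 2003.
Regulatory Review Extension: 1762 days claimed exceeds the 1122-day cap, so +1122 days → 15 May 2006.

2006-05-15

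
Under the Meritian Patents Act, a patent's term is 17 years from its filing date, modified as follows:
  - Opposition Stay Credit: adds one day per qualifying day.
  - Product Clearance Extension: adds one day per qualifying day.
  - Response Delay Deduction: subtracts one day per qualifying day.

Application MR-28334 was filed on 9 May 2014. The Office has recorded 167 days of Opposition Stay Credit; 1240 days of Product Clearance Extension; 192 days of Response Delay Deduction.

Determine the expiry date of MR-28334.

Base term: filing date + 17 years → 9 May 2031.
Opposition Stay Credit: +167 days → 23 October 2031.
Product Clearance Extension: +1240 days → 16 March 2035.
Response Delay Deduction: −192 days → 5 September 2034.

September 5, 2034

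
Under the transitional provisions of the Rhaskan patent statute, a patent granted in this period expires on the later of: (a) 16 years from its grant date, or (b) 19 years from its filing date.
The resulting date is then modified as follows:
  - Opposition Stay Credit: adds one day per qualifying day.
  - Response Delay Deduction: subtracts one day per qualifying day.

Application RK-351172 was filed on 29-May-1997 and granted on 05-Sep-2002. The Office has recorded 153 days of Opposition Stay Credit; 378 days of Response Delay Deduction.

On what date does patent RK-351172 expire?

(a) grant + 16 years → 5 September 2018.
(b) filing + 19 years → 29 May 2016.
Later of the two: 5 September 2018.
Opposition Stay Credit: +153 days → 5 February 2019.
Response Delay Deduction: −378 days → 23 January 2018.

January 23, 2018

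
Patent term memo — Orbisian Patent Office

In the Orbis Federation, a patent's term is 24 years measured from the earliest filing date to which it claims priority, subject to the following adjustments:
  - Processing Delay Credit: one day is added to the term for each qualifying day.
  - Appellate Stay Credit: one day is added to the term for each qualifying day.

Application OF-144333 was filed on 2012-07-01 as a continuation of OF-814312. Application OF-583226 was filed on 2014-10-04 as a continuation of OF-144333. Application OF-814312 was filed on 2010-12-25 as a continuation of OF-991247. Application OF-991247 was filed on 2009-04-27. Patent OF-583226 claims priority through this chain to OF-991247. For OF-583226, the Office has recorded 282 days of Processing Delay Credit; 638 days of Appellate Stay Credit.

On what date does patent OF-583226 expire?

2035-11-03

Earliest priority filing: 27 April 2009.
Base term: 27 April 2009 + 24 years → 27 April 2033.
Processing Delay Credit: +282 days → 3 February 2034.
Appellate Stay Credit: +638 days → 3 November 2035.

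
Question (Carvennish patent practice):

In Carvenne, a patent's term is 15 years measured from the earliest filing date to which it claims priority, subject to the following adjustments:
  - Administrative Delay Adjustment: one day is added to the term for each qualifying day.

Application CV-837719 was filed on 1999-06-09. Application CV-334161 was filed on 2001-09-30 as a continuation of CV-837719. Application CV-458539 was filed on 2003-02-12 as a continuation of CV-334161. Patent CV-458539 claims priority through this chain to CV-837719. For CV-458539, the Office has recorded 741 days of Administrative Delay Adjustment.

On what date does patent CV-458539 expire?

June 19, 2016

Earliest priority filing: 9 June 1999.
Base term: 9 June 1999 + 15 years → 9 June 2014.
Administrative Delay Adjustment: +741 days → 19 June 2016.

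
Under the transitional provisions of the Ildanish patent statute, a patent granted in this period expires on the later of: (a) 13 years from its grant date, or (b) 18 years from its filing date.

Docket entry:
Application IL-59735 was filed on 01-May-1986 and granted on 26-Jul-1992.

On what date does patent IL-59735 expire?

(a) grant + 13 years → 26 July 2005.
(b) filing + 18 years → 1 May 2004.
Later of the two: 26 July 2005.

July 26, 2005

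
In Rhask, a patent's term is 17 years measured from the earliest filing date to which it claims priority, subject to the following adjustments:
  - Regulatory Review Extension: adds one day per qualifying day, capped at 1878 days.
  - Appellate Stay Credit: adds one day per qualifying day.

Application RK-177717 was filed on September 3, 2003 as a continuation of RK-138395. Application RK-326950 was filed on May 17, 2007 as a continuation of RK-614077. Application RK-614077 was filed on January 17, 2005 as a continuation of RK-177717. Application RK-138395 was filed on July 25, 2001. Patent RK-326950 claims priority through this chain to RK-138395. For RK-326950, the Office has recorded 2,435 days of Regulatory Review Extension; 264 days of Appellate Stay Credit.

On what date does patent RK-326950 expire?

Earliest priority filing: 25 July 2001.
Base term: 25 July 2001 + 17 years → 25 July 2018.
Regulatory Review Extension: 2435 days claimed exceeds the 1878-day cap, so +1878 days → 15 September 2023.
Appellate Stay Credit: +264 days → 5 June 2024.

June 5, 2024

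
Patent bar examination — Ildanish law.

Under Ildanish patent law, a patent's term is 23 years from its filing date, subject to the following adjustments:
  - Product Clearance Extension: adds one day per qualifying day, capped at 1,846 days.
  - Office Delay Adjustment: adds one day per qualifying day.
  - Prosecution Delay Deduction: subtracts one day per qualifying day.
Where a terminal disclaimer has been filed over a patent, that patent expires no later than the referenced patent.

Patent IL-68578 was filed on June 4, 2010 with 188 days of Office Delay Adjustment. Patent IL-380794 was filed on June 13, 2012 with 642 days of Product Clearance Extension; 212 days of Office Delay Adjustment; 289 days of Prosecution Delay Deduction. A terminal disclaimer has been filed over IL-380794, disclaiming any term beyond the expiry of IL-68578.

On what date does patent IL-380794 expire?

2033-12-09

Natural term of IL-380794:
  Base: filing + 23 years → 13 June 2035.
  Product Clearance Extension: 642 days (within the 1846-day cap) → +642 days → 16 March 2037.
  Office Delay Adjustment: +212 days → 14 October 2037.
  Prosecution Delay Deduction: −289 days → 29 December 2036.
Expiry of referenced patent IL-68578:
  Base: filing + 23 years → 4 June 2033.
  Office Delay Adjustment: +188 days → 9 December 2033.
Terminal disclaimer: IL-380794 expires on the earlier of 29 December 2036 and 9 December 2033.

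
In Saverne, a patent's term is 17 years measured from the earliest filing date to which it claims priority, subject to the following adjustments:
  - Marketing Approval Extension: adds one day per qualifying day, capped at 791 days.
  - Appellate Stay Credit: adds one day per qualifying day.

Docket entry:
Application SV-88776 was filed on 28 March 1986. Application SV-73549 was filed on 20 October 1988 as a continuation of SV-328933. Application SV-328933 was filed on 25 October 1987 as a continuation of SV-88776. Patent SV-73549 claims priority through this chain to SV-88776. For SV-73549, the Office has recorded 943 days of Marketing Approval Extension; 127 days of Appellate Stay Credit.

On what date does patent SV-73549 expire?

Earliest priority filing: 28 March 1986.
Base term: 28 March 1986 + 17 years → 28 March 2003.
Marketing Approval Extension: 943 days claimed exceeds the 791-day cap, so +791 days → 27 May 2005.
Appellate Stay Credit: +127 days → 1 October 2005.

October 1, 2005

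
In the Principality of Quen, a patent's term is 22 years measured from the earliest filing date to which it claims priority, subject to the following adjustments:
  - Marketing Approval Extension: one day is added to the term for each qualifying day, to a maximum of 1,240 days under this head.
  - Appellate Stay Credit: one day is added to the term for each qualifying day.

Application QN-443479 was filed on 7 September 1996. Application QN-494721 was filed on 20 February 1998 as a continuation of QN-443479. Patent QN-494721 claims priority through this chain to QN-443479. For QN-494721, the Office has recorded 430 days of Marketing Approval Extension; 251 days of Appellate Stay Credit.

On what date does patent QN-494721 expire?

Earliest priority filing: 7 September 1996.
Base term: 7 September 1996 + 22 years → 7 September 2018.
Marketing Approval Extension: 430 days (within the 1240-day cap) → +430 days → 11 November 2019.
Appellate Stay Credit: +251 days → 19 July 2020.

July 19, 2020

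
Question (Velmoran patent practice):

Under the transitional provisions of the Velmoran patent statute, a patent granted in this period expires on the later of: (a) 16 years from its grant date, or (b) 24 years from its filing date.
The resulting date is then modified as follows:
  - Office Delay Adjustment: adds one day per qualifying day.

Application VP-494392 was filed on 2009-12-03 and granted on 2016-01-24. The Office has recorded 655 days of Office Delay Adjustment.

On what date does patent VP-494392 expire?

(a) grant + 16 years → 24 January 2032.
(b) filing + 24 years → 3 December 2033.
Later of the two: 3 December 2033.
Office Delay Adjustment: +655 days → 19 September 2035.

2035-09-19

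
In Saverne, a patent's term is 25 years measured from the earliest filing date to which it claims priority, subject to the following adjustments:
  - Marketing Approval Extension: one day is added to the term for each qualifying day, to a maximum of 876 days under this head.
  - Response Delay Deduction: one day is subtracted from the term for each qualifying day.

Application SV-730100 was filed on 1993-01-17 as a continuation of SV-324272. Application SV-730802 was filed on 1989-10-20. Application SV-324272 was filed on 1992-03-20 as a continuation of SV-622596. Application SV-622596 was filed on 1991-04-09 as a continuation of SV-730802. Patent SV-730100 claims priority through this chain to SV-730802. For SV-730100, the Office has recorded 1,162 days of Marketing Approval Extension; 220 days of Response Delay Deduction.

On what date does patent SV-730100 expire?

Earliest priority filing: 20 October 1989.
Base term: 20 October 1989 + 25 years → 20 October 2014.
Marketing Approval Extension: 1162 days claimed exceeds the 876-day cap, so +876 days → 14 March 2017.
Response Delay Deduction: −220 days → 6 August 2016.

August 6, 2016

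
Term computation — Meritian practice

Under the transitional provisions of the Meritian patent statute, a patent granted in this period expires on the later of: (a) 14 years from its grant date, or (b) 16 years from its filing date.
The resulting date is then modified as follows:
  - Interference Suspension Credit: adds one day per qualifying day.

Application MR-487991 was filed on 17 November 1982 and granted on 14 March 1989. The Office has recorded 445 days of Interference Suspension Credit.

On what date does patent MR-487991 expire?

2004-06-01

(a) grant + 14 years → 14 March 2003.
(b) filing + 16 years → 17 November 1998.
Later of the two: 14 March 2003.
Interference Suspension Credit: +445 days → 1 June 2004.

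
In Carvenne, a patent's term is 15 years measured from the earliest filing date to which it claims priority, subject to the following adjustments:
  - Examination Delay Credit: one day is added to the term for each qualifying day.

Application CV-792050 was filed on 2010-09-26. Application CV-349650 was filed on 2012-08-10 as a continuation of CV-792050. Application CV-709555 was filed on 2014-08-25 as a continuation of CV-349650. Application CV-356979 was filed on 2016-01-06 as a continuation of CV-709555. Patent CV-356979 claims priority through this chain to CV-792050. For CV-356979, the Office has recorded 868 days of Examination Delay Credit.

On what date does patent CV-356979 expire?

Earliest priority filing: 26 September 2010.
Base term: 26 September 2010 + 15 years → 26 September 2025.
Examination Delay Credit: +868 days → 11 February 2028.

2028-02-11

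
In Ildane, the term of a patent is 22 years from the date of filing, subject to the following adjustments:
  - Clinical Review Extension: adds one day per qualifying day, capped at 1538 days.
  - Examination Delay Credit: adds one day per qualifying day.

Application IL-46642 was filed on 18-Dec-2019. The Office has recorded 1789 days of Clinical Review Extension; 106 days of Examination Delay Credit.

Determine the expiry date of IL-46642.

2046-06-19

Base term: filing date + 22 years → 18 December 2041.
Clinical Review Extension: 1789 days claimed exceeds the 1538-day cap, so +1538 days → 5 March 2046.
Examination Delay Credit: +106 days → 19 June 2046.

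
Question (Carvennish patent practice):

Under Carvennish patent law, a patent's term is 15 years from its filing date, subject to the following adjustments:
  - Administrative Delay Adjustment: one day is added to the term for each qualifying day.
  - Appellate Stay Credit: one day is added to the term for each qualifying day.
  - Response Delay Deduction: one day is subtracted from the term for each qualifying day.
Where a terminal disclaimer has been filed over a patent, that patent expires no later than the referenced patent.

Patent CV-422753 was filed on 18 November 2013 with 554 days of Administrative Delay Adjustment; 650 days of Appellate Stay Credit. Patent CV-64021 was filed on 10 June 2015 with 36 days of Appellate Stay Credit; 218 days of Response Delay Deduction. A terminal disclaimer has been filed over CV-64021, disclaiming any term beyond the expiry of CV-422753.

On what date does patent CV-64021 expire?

December 10, 2029

Natural term of CV-64021:
  Base: filing + 15 years → 10 June 2030.
  Appellate Stay Credit: +36 days → 16 July 2030.
  Response Delay Deduction: −218 days → 10 December 2029.
Expiry of referenced patent CV-422753:
  Base: filing + 15 years → 18 November 2028.
  Administrative Delay Adjustment: +554 days → 26 May 2030.
  Appellate Stay Credit: +650 days → 6 March 2032.
Terminal disclaimer: CV-64021 expires on the earlier of 10 December 2029 and 6 March 2032.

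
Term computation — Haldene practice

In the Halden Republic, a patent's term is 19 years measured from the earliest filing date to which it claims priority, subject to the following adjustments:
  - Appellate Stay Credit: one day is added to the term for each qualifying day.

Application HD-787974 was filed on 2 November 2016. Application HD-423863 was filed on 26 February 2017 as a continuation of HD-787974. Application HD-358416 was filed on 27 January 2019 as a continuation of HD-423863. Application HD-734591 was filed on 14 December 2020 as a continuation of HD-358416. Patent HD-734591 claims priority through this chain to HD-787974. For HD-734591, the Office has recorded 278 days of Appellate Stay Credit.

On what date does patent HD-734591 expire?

Earliest priority filing: 2 November 2016.
Base term: 2 November 2016 + 19 years → 2 November 2035.
Appellate Stay Credit: +278 days → 6 August 2036.

2036-08-06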